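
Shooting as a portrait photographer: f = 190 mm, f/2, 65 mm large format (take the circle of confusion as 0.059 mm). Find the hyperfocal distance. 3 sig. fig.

306 m

Hyperfocal distance H = f²/(N·c) + f = 190²/(2 × 0.059) + 190 = 36100/0.118 + 190 ≈ 306122.2 mm ≈ 306 m.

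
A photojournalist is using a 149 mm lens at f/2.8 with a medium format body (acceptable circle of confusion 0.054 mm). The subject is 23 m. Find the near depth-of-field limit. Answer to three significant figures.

Hyperfocal distance H = f²/(N·c) + f = 149²/(2.8 × 0.054) + 149 = 22201/0.1512 + 149 ≈ 146981.0 mm ≈ 147.0 m.
Near limit Dn = s·(H − f)/(H + s − 2f) = 23000 × (146981.0 − 149) / (146981.0 + 23000 − 2 × 149) = 23000 × 146832.0 / 169683.0 ≈ 19903 mm ≈ 19.9 m.

19.9 m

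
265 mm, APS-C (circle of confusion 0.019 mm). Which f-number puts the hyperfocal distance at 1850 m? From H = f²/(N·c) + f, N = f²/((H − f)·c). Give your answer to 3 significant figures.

Rearrange H = f²/(N·c) + f for N: N = f² / ((H − f)·c).
N = 265² / ((1850000 − 265) × 0.019) = 70225 / 35145 ≈ 2.00.

f/2.00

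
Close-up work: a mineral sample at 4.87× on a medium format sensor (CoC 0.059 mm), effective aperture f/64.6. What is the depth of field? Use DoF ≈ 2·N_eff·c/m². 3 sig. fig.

0.321 mm

At magnification m, DoF ≈ 2·N_eff·c/m² = 2 × 64.6 × 0.059 / 4.87² = 7.623 / 23.72 ≈ 0.321 mm.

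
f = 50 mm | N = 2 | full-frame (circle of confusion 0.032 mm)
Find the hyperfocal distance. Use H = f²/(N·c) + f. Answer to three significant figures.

Hyperfocal distance H = f²/(N·c) + f = 50²/(2 × 0.032) + 50 = 2500/0.064 + 50 ≈ 39112.5 mm ≈ 39.1 m.

39.1 m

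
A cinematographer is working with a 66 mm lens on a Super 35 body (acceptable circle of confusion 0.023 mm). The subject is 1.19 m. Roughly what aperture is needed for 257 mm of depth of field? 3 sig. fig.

Write h = H − f = f²/(N·c). The thin-lens limits are Dn = s·h/(h + (s−f)) and Df = s·h/(h − (s−f)), so DoF = Df − Dn = 2·s·(s−f)·h / (h² − (s−f)²).
That is a quadratic in h: DoF·h² − 2·s·(s−f)·h − DoF·(s−f)² = 0 ⇒ h = (s−f)·(s + √(s² + DoF²)) / DoF = 1124 × (1190 + √(1190² + 257²)) / 257 = 1124 × (1190 + 1217.44) / 257 ≈ 10529 mm.
Then N = f²/(c·h) = 66² / (0.023 × 10529) = 4356 / 242.17 ≈ 18.

f/18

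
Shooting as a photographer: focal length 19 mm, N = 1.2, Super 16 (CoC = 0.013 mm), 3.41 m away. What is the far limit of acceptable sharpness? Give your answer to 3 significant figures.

4.00 m

Hyperfocal distance H = f²/(N·c) + f = 19²/(1.2 × 0.013) + 19 = 361/0.0156 + 19 ≈ 23160.0 mm ≈ 23.16 m.
Far limit Df = s·(H − f)/(H − s) = 3410 × (23160.0 − 19) / (23160.0 − 3410) = 3410 × 23141.0 / 19750.0 ≈ 3995.5 mm ≈ 4.00 m.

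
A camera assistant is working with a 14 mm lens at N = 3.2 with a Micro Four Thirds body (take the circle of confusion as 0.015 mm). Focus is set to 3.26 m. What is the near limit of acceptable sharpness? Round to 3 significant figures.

Hyperfocal distance H = f²/(N·c) + f = 14²/(3.2 × 0.015) + 14 = 196/0.048 + 14 ≈ 4097.3 mm ≈ 4.097 m.
Near limit Dn = s·(H − f)/(H + s − 2f) = 3260 × (4097.3 − 14) / (4097.3 + 3260 − 2 × 14) = 3260 × 4083.3 / 7329.3 ≈ 1816.2 mm ≈ 1.82 m.

1.82 m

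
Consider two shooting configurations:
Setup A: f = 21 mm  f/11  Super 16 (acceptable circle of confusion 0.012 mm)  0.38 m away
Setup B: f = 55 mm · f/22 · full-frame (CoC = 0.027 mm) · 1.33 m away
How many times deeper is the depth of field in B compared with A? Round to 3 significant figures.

Setup A: H = 21²/(11×0.012) + 21 ≈ 3361.9 mm; DoF = Df − Dn = 425.749 − 343.129 ≈ 82.620 mm.
Setup B: H = 55²/(22×0.027) + 55 ≈ 5147.6 mm; DoF = Df − Dn = 1774.19 − 1063.69 ≈ 710.50 mm.
Ratio = 710.50 / 82.620 ≈ 8.60.

8.60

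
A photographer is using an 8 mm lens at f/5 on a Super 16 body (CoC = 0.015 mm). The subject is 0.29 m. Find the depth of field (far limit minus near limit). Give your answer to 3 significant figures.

Hyperfocal distance H = f²/(N·c) + f = 8²/(5 × 0.015) + 8 = 64/0.075 + 8 ≈ 861.3 mm ≈ 0.861 m.
Near limit Dn = s·(H − f)/(H + s − 2f) = 290 × (861.3 − 8) / (861.3 + 290 − 2 × 8) = 290 × 853.3 / 1135.3 ≈ 217.97 mm.
Far limit Df = s·(H − f)/(H − s) = 290 × (861.3 − 8) / (861.3 − 290) = 290 × 853.3 / 571.3 ≈ 433.14 mm.
Depth of field = Df − Dn = 433.14 − 217.97 ≈ 215.17 mm.

215 mm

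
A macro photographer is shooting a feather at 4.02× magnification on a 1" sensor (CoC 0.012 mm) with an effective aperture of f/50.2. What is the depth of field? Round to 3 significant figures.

0.0746 mm

At magnification m, DoF ≈ 2·N_eff·c/m² = 2 × 50.2 × 0.012 / 4.02² = 1.205 / 16.16 ≈ 0.0746 mm.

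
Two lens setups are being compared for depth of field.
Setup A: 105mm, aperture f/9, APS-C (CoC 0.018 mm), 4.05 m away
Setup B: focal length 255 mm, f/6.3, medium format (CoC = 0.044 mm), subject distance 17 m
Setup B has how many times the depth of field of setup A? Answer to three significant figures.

5.18

Setup A: H = 105²/(9×0.018) + 105 ≈ 68160.6 mm; DoF = Df − Dn = 4299.21 − 3828.10 ≈ 471.11 mm.
Setup B: H = 255²/(6.3×0.044) + 255 ≈ 234832.9 mm; DoF = Df − Dn = 18306.8 − 15867.3 ≈ 2439.5 mm.
Ratio = 2439.5 / 471.11 ≈ 5.18.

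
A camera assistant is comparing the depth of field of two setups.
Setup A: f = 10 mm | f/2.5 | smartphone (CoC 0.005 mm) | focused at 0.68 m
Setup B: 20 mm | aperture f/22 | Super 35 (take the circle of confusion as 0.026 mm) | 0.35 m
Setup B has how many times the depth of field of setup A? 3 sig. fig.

3.70

Setup A: H = 10²/(2.5×0.005) + 10 ≈ 8010.0 mm; DoF = Df − Dn = 742.16 − 627.45 ≈ 114.71 mm.
Setup B: H = 20²/(22×0.026) + 20 ≈ 719.3 mm; DoF = Df − Dn = 662.75 − 237.79 ≈ 424.96 mm.
Ratio = 424.96 / 114.71 ≈ 3.70.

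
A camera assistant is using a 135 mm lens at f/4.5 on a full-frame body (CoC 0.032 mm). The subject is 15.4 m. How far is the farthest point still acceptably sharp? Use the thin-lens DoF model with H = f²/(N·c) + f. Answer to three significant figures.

17.5 m

Hyperfocal distance H = f²/(N·c) + f = 135²/(4.5 × 0.032) + 135 = 18225/0.144 + 135 ≈ 126697.5 mm ≈ 126.7 m.
Far limit Df = s·(H − f)/(H − s) = 15400 × (126697.5 − 135) / (126697.5 − 15400) = 15400 × 126562.5 / 111297.5 ≈ 17512 mm ≈ 17.5 m.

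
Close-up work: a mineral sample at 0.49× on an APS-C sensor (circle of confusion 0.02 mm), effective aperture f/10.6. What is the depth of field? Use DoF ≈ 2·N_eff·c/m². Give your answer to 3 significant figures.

At magnification m, DoF ≈ 2·N_eff·c/m² = 2 × 10.6 × 0.02 / 0.49² = 0.424 / 0.2401 ≈ 1.77 mm.

1.77 mm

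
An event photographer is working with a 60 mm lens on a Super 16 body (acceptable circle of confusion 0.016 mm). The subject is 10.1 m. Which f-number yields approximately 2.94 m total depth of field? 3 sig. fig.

Write h = H − f = f²/(N·c). The thin-lens limits are Dn = s·h/(h + (s−f)) and Df = s·h/(h − (s−f)), so DoF = Df − Dn = 2·s·(s−f)·h / (h² − (s−f)²).
That is a quadratic in h: DoF·h² − 2·s·(s−f)·h − DoF·(s−f)² = 0 ⇒ h = (s−f)·(s + √(s² + DoF²)) / DoF = 10040 × (10100 + √(10100² + 2940²)) / 2940 = 10040 × (10100 + 10519.2) / 2940 ≈ 70414 mm.
Then N = f²/(c·h) = 60² / (0.016 × 70414) = 3600 / 1126.6 ≈ 3.20.

f/3.20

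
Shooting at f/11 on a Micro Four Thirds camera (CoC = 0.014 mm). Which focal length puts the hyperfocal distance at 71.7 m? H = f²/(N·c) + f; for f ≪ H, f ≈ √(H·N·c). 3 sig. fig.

From H = f²/(N·c) + f, with f ≪ H: f ≈ √(H·N·c) = √(71700 × 11 × 0.014) = √11042 ≈ 105.1 mm.
The +f correction barely moves this — solving exactly, f² + N·c·f − N·c·H = 0 ⇒ f = (−N·c + √((N·c)² + 4·N·c·H))/2 = (−0.154 + √44167)/2 ≈ 105.00 mm, so f ≈ 105 mm.

105 mm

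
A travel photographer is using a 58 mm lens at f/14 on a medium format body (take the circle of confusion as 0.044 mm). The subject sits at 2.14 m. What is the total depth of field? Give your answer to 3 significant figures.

1.91 m

Hyperfocal distance H = f²/(N·c) + f = 58²/(14 × 0.044) + 58 = 3364/0.616 + 58 ≈ 5519.0 mm ≈ 5.519 m.
Near limit Dn = s·(H − f)/(H + s − 2f) = 2140 × (5519.0 − 58) / (5519.0 + 2140 − 2 × 58) = 2140 × 5461.0 / 7543.0 ≈ 1549.3 mm.
Far limit Df = s·(H − f)/(H − s) = 2140 × (5519.0 − 58) / (5519.0 − 2140) = 2140 × 5461.0 / 3379.0 ≈ 3458.6 mm.
Depth of field = Df − Dn = 3458.6 − 1549.3 ≈ 1909.3 mm ≈ 1.91 m.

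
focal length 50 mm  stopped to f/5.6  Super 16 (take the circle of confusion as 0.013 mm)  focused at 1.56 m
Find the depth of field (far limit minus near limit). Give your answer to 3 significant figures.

137 mm

Hyperfocal distance H = f²/(N·c) + f = 50²/(5.6 × 0.013) + 50 = 2500/0.0728 + 50 ≈ 34390.7 mm ≈ 34.39 m.
Near limit Dn = s·(H − f)/(H + s − 2f) = 1560 × (34390.7 − 50) / (34390.7 + 1560 − 2 × 50) = 1560 × 34340.7 / 35850.7 ≈ 1494.29 mm.
Far limit Df = s·(H − f)/(H − s) = 1560 × (34390.7 − 50) / (34390.7 − 1560) = 1560 × 34340.7 / 32830.7 ≈ 1631.75 mm.
Depth of field = Df − Dn = 1631.75 − 1494.29 ≈ 137.46 mm.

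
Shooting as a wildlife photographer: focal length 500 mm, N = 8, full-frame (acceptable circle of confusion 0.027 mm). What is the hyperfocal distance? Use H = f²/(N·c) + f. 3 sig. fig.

1160 m

Hyperfocal distance H = f²/(N·c) + f = 500²/(8 × 0.027) + 500 = 250000/0.216 + 500 ≈ 1157907.4 mm ≈ 1160 m.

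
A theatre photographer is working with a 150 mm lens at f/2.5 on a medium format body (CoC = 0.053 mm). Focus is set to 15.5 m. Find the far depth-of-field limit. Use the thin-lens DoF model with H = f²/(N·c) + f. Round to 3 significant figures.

Hyperfocal distance H = f²/(N·c) + f = 150²/(2.5 × 0.053) + 150 = 22500/0.1325 + 150 ≈ 169961.3 mm ≈ 170.0 m.
Far limit Df = s·(H − f)/(H − s) = 15500 × (169961.3 − 150) / (169961.3 − 15500) = 15500 × 169811.3 / 154461.3 ≈ 17040 mm ≈ 17.0 m.

17.0 m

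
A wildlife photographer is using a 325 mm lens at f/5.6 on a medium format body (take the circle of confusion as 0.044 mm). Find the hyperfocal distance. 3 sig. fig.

429 m

Hyperfocal distance H = f²/(N·c) + f = 325²/(5.6 × 0.044) + 325 = 105625/0.2464 + 325 ≈ 428997.9 mm ≈ 429 m.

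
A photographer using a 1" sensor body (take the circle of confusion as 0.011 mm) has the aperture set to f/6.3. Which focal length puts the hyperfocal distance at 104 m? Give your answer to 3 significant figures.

From H = f²/(N·c) + f, with f ≪ H: f ≈ √(H·N·c) = √(104000 × 6.3 × 0.011) = √7207.2 ≈ 84.90 mm.
The +f correction barely moves this — solving exactly, f² + N·c·f − N·c·H = 0 ⇒ f = (−N·c + √((N·c)² + 4·N·c·H))/2 = (−0.0693 + √28829)/2 ≈ 84.861 mm, so f ≈ 84.9 mm.

84.9 mm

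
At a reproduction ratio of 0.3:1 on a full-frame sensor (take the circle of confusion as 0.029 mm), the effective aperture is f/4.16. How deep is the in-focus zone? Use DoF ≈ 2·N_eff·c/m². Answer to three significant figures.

At magnification m, DoF ≈ 2·N_eff·c/m² = 2 × 4.16 × 0.029 / 0.3² = 0.2413 / 0.09 ≈ 2.68 mm.

2.68 mm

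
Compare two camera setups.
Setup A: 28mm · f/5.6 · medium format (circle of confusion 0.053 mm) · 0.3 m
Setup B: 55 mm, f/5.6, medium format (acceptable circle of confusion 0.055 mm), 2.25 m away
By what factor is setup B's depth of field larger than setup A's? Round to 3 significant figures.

Setup A: H = 28²/(5.6×0.053) + 28 ≈ 2669.5 mm; DoF = Df − Dn = 334.438 − 271.993 ≈ 62.445 mm.
Setup B: H = 55²/(5.6×0.055) + 55 ≈ 9876.4 mm; DoF = Df − Dn = 2897.6 − 1839.0 ≈ 1058.6 mm.
Ratio = 1058.6 / 62.445 ≈ 17.0.

17.0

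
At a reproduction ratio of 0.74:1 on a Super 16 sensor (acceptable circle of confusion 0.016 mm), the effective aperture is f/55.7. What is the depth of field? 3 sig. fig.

At magnification m, DoF ≈ 2·N_eff·c/m² = 2 × 55.7 × 0.016 / 0.74² = 1.782 / 0.5476 ≈ 3.25 mm.

3.25 mm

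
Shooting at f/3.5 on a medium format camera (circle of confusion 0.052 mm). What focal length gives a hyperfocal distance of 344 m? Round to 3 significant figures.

From H = f²/(N·c) + f, with f ≪ H: f ≈ √(H·N·c) = √(344000 × 3.5 × 0.052) = √62608 ≈ 250.2 mm.
The +f correction barely moves this — solving exactly, f² + N·c·f − N·c·H = 0 ⇒ f = (−N·c + √((N·c)² + 4·N·c·H))/2 = (−0.182 + √250432)/2 ≈ 250.12 mm, so f ≈ 250 mm.

250 mm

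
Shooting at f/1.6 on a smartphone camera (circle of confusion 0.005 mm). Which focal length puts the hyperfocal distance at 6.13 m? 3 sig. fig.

From H = f²/(N·c) + f, with f ≪ H: f ≈ √(H·N·c) = √(6130 × 1.6 × 0.005) = √49.040 ≈ 7.003 mm.
The +f correction barely moves this — solving exactly, f² + N·c·f − N·c·H = 0 ⇒ f = (−N·c + √((N·c)² + 4·N·c·H))/2 = (−0.008 + √196.16)/2 ≈ 6.9989 mm, so f ≈ 7.00 mm.

7.00 mm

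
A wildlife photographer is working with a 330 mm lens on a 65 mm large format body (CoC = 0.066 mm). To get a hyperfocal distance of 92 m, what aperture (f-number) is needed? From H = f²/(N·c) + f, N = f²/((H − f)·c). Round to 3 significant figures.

Rearrange H = f²/(N·c) + f for N: N = f² / ((H − f)·c).
N = 330² / ((92000 − 330) × 0.066) = 108900 / 6050 ≈ 18.

f/18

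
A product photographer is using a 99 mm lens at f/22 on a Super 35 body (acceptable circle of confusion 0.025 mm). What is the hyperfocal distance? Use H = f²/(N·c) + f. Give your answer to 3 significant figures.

Hyperfocal distance H = f²/(N·c) + f = 99²/(22 × 0.025) + 99 = 9801/0.55 + 99 ≈ 17919.0 mm ≈ 17.9 m.

17.9 m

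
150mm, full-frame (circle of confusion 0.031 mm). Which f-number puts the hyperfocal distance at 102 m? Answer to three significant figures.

Rearrange H = f²/(N·c) + f for N: N = f² / ((H − f)·c).
N = 150² / ((102000 − 150) × 0.031) = 22500 / 3157 ≈ 7.13.

f/7.13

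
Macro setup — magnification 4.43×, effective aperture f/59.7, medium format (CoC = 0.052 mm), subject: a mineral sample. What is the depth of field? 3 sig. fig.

0.316 mm

At magnification m, DoF ≈ 2·N_eff·c/m² = 2 × 59.7 × 0.052 / 4.43² = 6.209 / 19.62 ≈ 0.316 mm.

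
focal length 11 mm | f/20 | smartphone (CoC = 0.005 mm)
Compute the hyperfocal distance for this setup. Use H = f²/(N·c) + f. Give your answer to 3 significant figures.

1.22 m

Hyperfocal distance H = f²/(N·c) + f = 11²/(20 × 0.005) + 11 = 121/0.1 + 11 ≈ 1221.0 mm ≈ 1.22 m.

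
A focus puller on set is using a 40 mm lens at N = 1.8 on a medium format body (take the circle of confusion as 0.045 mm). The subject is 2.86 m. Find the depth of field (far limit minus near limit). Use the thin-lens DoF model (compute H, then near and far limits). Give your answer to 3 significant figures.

0.834 m

Hyperfocal distance H = f²/(N·c) + f = 40²/(1.8 × 0.045) + 40 = 1600/0.081 + 40 ≈ 19793.1 mm ≈ 19.79 m.
Near limit Dn = s·(H − f)/(H + s − 2f) = 2860 × (19793.1 − 40) / (19793.1 + 2860 − 2 × 40) = 2860 × 19753.1 / 22573.1 ≈ 2502.71 mm.
Far limit Df = s·(H − f)/(H − s) = 2860 × (19793.1 − 40) / (19793.1 − 2860) = 2860 × 19753.1 / 16933.1 ≈ 3336.30 mm.
Depth of field = Df − Dn = 3336.30 − 2502.71 ≈ 833.59 mm ≈ 0.834 m.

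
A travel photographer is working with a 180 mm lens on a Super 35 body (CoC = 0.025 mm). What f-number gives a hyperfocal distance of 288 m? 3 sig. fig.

f/4.50

Rearrange H = f²/(N·c) + f for N: N = f² / ((H − f)·c).
N = 180² / ((288000 − 180) × 0.025) = 32400 / 7196 ≈ 4.50.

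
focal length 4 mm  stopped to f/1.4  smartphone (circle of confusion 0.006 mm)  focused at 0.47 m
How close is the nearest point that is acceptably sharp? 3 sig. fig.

Hyperfocal distance H = f²/(N·c) + f = 4²/(1.4 × 0.006) + 4 = 16/0.0084 + 4 ≈ 1908.8 mm ≈ 1.909 m.
Near limit Dn = s·(H − f)/(H + s − 2f) = 470 × (1908.8 − 4) / (1908.8 + 470 − 2 × 4) = 470 × 1904.8 / 2370.8 ≈ 377.62 mm.

378 mm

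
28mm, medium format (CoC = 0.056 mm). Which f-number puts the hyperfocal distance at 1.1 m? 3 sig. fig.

f/13.1

Rearrange H = f²/(N·c) + f for N: N = f² / ((H − f)·c).
N = 28² / ((1100 − 28) × 0.056) = 784 / 60.03 ≈ 13.1.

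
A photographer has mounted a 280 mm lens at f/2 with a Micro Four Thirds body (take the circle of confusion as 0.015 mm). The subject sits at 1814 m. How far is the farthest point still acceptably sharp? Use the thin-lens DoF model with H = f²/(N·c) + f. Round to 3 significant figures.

5930 m

Hyperfocal distance H = f²/(N·c) + f = 280²/(2 × 0.015) + 280 = 78400/0.03 + 280 ≈ 2613613.3 mm ≈ 2614 m.
Far limit Df = s·(H − f)/(H − s) = 1814000 × (2613613.3 − 280) / (2613613.3 − 1814000) = 1814000 × 2613333.3 / 799613.3 ≈ 5928599 mm ≈ 5930 m.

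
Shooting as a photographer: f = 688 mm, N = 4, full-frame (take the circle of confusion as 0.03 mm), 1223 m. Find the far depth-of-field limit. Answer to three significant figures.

1770 m

Hyperfocal distance H = f²/(N·c) + f = 688²/(4 × 0.03) + 688 = 473344/0.12 + 688 ≈ 3945221.3 mm ≈ 3945 m.
Far limit Df = s·(H − f)/(H − s) = 1223000 × (3945221.3 − 688) / (3945221.3 − 1223000) = 1223000 × 3944533.3 / 2722221.3 ≈ 1772143 mm ≈ 1770 m.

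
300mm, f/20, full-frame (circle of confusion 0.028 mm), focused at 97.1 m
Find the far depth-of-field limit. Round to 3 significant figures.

244 m

Hyperfocal distance H = f²/(N·c) + f = 300²/(20 × 0.028) + 300 = 90000/0.56 + 300 ≈ 161014.3 mm ≈ 161.0 m.
Far limit Df = s·(H − f)/(H − s) = 97100 × (161014.3 − 300) / (161014.3 − 97100) = 97100 × 160714.3 / 63914.3 ≈ 244161 mm ≈ 244 m.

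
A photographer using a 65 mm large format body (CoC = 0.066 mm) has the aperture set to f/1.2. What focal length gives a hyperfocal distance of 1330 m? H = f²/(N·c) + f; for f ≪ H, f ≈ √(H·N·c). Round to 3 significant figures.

325 mm

From H = f²/(N·c) + f, with f ≪ H: f ≈ √(H·N·c) = √(1330000 × 1.2 × 0.066) = √105336 ≈ 324.6 mm.
The +f correction barely moves this — solving exactly, f² + N·c·f − N·c·H = 0 ⇒ f = (−N·c + √((N·c)² + 4·N·c·H))/2 = (−0.0792 + √421344)/2 ≈ 324.52 mm, so f ≈ 325 mm.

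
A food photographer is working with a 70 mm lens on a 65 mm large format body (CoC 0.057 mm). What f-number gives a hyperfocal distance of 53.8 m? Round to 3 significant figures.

f/1.60

Rearrange H = f²/(N·c) + f for N: N = f² / ((H − f)·c).
N = 70² / ((53800 − 70) × 0.057) = 4900 / 3063 ≈ 1.60.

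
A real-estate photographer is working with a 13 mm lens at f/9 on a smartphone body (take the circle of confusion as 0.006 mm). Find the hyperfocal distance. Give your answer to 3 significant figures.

3.14 m

Hyperfocal distance H = f²/(N·c) + f = 13²/(9 × 0.006) + 13 = 169/0.054 + 13 ≈ 3142.6 mm ≈ 3.14 m.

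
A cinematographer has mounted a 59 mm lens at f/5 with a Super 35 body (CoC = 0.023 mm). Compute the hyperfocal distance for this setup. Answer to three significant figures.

Hyperfocal distance H = f²/(N·c) + f = 59²/(5 × 0.023) + 59 = 3481/0.115 + 59 ≈ 30328.6 mm ≈ 30.3 m.

30.3 m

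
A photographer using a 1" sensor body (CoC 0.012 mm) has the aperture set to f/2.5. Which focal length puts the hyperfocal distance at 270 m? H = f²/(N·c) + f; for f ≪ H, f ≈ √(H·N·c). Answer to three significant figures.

From H = f²/(N·c) + f, with f ≪ H: f ≈ √(H·N·c) = √(270000 × 2.5 × 0.012) = √8100.0 ≈ 90.00 mm.
The +f correction barely moves this — solving exactly, f² + N·c·f − N·c·H = 0 ⇒ f = (−N·c + √((N·c)² + 4·N·c·H))/2 = (−0.03 + √32400)/2 ≈ 89.985 mm, so f ≈ 90.0 mm.

90.0 mm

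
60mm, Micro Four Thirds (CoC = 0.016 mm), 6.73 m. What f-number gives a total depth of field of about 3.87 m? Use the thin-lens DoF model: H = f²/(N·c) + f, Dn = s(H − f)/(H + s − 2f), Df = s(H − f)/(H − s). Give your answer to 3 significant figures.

f/9.01

Write h = H − f = f²/(N·c). The thin-lens limits are Dn = s·h/(h + (s−f)) and Df = s·h/(h − (s−f)), so DoF = Df − Dn = 2·s·(s−f)·h / (h² − (s−f)²).
That is a quadratic in h: DoF·h² − 2·s·(s−f)·h − DoF·(s−f)² = 0 ⇒ h = (s−f)·(s + √(s² + DoF²)) / DoF = 6670 × (6730 + √(6730² + 3870²)) / 3870 = 6670 × (6730 + 7763.36) / 3870 ≈ 24980 mm.
Then N = f²/(c·h) = 60² / (0.016 × 24980) = 3600 / 399.67 ≈ 9.01.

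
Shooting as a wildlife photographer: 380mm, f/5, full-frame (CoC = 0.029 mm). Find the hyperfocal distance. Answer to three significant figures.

996 m

Hyperfocal distance H = f²/(N·c) + f = 380²/(5 × 0.029) + 380 = 144400/0.145 + 380 ≈ 996242.1 mm ≈ 996 m.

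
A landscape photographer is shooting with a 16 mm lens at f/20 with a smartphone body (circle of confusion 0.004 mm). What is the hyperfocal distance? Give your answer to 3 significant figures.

Hyperfocal distance H = f²/(N·c) + f = 16²/(20 × 0.004) + 16 = 256/0.08 + 16 ≈ 3216.0 mm ≈ 3.22 m.

3.22 m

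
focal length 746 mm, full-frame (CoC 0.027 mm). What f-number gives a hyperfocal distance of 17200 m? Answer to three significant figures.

f/1.20

Rearrange H = f²/(N·c) + f for N: N = f² / ((H − f)·c).
N = 746² / ((17200000 − 746) × 0.027) = 556516 / 464380 ≈ 1.20.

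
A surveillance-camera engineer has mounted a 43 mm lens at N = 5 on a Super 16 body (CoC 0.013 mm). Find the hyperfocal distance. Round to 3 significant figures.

Hyperfocal distance H = f²/(N·c) + f = 43²/(5 × 0.013) + 43 = 1849/0.065 + 43 ≈ 28489.2 mm ≈ 28.5 m.

28.5 m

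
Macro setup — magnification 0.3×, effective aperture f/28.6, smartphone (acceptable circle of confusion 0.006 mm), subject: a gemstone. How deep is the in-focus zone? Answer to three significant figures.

At magnification m, DoF ≈ 2·N_eff·c/m² = 2 × 28.6 × 0.006 / 0.3² = 0.3432 / 0.09 ≈ 3.81 mm.

3.81 mm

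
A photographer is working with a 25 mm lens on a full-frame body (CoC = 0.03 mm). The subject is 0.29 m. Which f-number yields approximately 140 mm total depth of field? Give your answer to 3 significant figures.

Write h = H − f = f²/(N·c). The thin-lens limits are Dn = s·h/(h + (s−f)) and Df = s·h/(h − (s−f)), so DoF = Df − Dn = 2·s·(s−f)·h / (h² − (s−f)²).
That is a quadratic in h: DoF·h² − 2·s·(s−f)·h − DoF·(s−f)² = 0 ⇒ h = (s−f)·(s + √(s² + DoF²)) / DoF = 265 × (290 + √(290² + 140²)) / 140 = 265 × (290 + 322.025) / 140 ≈ 1158.5 mm.
Then N = f²/(c·h) = 25² / (0.03 × 1158.5) = 625 / 34.754 ≈ 18.

f/18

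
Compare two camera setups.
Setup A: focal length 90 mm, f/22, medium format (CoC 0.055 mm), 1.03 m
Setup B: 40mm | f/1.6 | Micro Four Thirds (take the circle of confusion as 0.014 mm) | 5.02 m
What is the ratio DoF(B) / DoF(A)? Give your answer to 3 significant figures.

Setup A: H = 90²/(22×0.055) + 90 ≈ 6784.2 mm; DoF = Df − Dn = 1198.26 − 903.18 ≈ 295.08 mm.
Setup B: H = 40²/(1.6×0.014) + 40 ≈ 71468.6 mm; DoF = Df − Dn = 5396.22 − 4692.82 ≈ 703.40 mm.
Ratio = 703.40 / 295.08 ≈ 2.38.

2.38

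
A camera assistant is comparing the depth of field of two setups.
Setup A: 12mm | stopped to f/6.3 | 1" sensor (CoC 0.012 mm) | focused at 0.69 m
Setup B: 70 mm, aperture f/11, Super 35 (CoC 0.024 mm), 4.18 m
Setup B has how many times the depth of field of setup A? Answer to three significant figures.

3.46

Setup A: H = 12²/(6.3×0.012) + 12 ≈ 1916.8 mm; DoF = Df − Dn = 1071.35 − 508.87 ≈ 562.48 mm.
Setup B: H = 70²/(11×0.024) + 70 ≈ 18630.6 mm; DoF = Df − Dn = 5368.9 − 3422.2 ≈ 1946.7 mm.
Ratio = 1946.7 / 562.48 ≈ 3.46.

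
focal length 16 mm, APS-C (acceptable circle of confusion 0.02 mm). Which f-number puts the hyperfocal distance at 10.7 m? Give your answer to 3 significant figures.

f/1.20

Rearrange H = f²/(N·c) + f for N: N = f² / ((H − f)·c).
N = 16² / ((10700 − 16) × 0.02) = 256 / 213.7 ≈ 1.20.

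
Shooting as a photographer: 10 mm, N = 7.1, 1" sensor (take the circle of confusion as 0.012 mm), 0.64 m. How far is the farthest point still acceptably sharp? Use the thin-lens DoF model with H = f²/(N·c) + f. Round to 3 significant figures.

Hyperfocal distance H = f²/(N·c) + f = 10²/(7.1 × 0.012) + 10 = 100/0.0852 + 10 ≈ 1183.7 mm ≈ 1.184 m.
Far limit Df = s·(H − f)/(H − s) = 640 × (1183.7 − 10) / (1183.7 − 640) = 640 × 1173.7 / 543.7 ≈ 1381.6 mm ≈ 1.38 m.

1.38 m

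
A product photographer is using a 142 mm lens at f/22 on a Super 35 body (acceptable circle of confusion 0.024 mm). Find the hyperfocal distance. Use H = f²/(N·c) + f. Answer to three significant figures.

38.3 m

Hyperfocal distance H = f²/(N·c) + f = 142²/(22 × 0.024) + 142 = 20164/0.528 + 142 ≈ 38331.4 mm ≈ 38.3 m.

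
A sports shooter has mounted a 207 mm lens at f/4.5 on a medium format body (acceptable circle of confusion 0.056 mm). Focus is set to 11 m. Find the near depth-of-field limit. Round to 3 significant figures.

Hyperfocal distance H = f²/(N·c) + f = 207²/(4.5 × 0.056) + 207 = 42849/0.252 + 207 ≈ 170242.7 mm ≈ 170.2 m.
Near limit Dn = s·(H − f)/(H + s − 2f) = 11000 × (170242.7 − 207) / (170242.7 + 11000 − 2 × 207) = 11000 × 170035.7 / 180828.7 ≈ 10343 mm ≈ 10.3 m.

10.3 m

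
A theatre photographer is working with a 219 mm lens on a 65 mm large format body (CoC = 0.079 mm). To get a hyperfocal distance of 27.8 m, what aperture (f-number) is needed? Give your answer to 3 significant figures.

f/22

Rearrange H = f²/(N·c) + f for N: N = f² / ((H − f)·c).
N = 219² / ((27800 − 219) × 0.079) = 47961 / 2179 ≈ 22.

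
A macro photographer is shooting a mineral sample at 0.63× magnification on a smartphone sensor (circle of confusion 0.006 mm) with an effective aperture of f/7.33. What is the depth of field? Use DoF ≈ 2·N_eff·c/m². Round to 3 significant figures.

0.222 mm

At magnification m, DoF ≈ 2·N_eff·c/m² = 2 × 7.33 × 0.006 / 0.63² = 0.08796 / 0.3969 ≈ 0.222 mm.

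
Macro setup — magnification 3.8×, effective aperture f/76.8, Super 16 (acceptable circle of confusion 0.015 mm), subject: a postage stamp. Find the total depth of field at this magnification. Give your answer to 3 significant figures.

0.160 mm

At magnification m, DoF ≈ 2·N_eff·c/m² = 2 × 76.8 × 0.015 / 3.8² = 2.304 / 14.44 ≈ 0.16 mm.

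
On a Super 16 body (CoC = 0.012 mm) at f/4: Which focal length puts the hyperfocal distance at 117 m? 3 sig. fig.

From H = f²/(N·c) + f, with f ≪ H: f ≈ √(H·N·c) = √(117000 × 4 × 0.012) = √5616.0 ≈ 74.94 mm.
The +f correction barely moves this — solving exactly, f² + N·c·f − N·c·H = 0 ⇒ f = (−N·c + √((N·c)² + 4·N·c·H))/2 = (−0.048 + √22464)/2 ≈ 74.916 mm, so f ≈ 74.9 mm.

74.9 mm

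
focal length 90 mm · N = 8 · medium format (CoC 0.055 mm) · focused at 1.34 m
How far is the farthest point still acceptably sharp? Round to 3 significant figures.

Hyperfocal distance H = f²/(N·c) + f = 90²/(8 × 0.055) + 90 = 8100/0.44 + 90 ≈ 18499.1 mm ≈ 18.50 m.
Far limit Df = s·(H − f)/(H − s) = 1340 × (18499.1 − 90) / (18499.1 − 1340) = 1340 × 18409.1 / 17159.1 ≈ 1437.6 mm ≈ 1.44 m.

1.44 m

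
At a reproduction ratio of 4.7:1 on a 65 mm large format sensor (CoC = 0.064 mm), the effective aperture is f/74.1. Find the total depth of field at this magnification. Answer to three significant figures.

0.429 mm

At magnification m, DoF ≈ 2·N_eff·c/m² = 2 × 74.1 × 0.064 / 4.7² = 9.485 / 22.09 ≈ 0.429 mm.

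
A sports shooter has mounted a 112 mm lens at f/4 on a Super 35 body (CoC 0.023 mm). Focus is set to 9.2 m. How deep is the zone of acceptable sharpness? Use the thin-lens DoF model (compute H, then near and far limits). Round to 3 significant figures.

Hyperfocal distance H = f²/(N·c) + f = 112²/(4 × 0.023) + 112 = 12544/0.092 + 112 ≈ 136459.8 mm ≈ 136.5 m.
Near limit Dn = s·(H − f)/(H + s − 2f) = 9200 × (136459.8 − 112) / (136459.8 + 9200 − 2 × 112) = 9200 × 136347.8 / 145435.8 ≈ 8625.1 mm.
Far limit Df = s·(H − f)/(H − s) = 9200 × (136459.8 − 112) / (136459.8 − 9200) = 9200 × 136347.8 / 127259.8 ≈ 9857.0 mm.
Depth of field = Df − Dn = 9857.0 − 8625.1 ≈ 1231.9 mm ≈ 1.23 m.

1.23 m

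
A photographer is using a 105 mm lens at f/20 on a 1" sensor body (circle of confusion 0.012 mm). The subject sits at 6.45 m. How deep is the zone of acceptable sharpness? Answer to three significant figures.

Hyperfocal distance H = f²/(N·c) + f = 105²/(20 × 0.012) + 105 = 11025/0.24 + 105 ≈ 46042.5 mm ≈ 46.04 m.
Near limit Dn = s·(H − f)/(H + s − 2f) = 6450 × (46042.5 − 105) / (46042.5 + 6450 − 2 × 105) = 6450 × 45937.5 / 52282.5 ≈ 5667.2 mm.
Far limit Df = s·(H − f)/(H − s) = 6450 × (46042.5 − 105) / (46042.5 − 6450) = 6450 × 45937.5 / 39592.5 ≈ 7483.7 mm.
Depth of field = Df − Dn = 7483.7 − 5667.2 ≈ 1816.5 mm ≈ 1.82 m.

1.82 m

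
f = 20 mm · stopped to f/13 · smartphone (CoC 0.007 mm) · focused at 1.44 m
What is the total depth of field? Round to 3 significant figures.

1.04 m

Hyperfocal distance H = f²/(N·c) + f = 20²/(13 × 0.007) + 20 = 400/0.091 + 20 ≈ 4415.6 mm ≈ 4.416 m.
Near limit Dn = s·(H − f)/(H + s − 2f) = 1440 × (4415.6 − 20) / (4415.6 + 1440 − 2 × 20) = 1440 × 4395.6 / 5815.6 ≈ 1088.4 mm.
Far limit Df = s·(H − f)/(H − s) = 1440 × (4415.6 − 20) / (4415.6 − 1440) = 1440 × 4395.6 / 2975.6 ≈ 2127.2 mm.
Depth of field = Df − Dn = 2127.2 − 1088.4 ≈ 1038.8 mm ≈ 1.04 m.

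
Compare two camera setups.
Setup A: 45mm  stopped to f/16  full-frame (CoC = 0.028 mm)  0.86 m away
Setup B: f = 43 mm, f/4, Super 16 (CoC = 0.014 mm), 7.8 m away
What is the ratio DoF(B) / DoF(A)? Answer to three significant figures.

Setup A: H = 45²/(16×0.028) + 45 ≈ 4565.1 mm; DoF = Df − Dn = 1049.17 − 728.62 ≈ 320.55 mm.
Setup B: H = 43²/(4×0.014) + 43 ≈ 33060.9 mm; DoF = Df − Dn = 10195.2 − 6316.1 ≈ 3879.1 mm.
Ratio = 3879.1 / 320.55 ≈ 12.1.

12.1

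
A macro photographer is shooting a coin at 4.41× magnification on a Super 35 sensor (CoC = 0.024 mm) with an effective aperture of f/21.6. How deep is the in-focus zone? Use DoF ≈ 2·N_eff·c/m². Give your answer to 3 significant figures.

0.0533 mm

At magnification m, DoF ≈ 2·N_eff·c/m² = 2 × 21.6 × 0.024 / 4.41² = 1.037 / 19.45 ≈ 0.0533 mm.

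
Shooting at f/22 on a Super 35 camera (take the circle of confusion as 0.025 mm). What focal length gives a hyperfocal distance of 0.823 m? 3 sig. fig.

From H = f²/(N·c) + f, with f ≪ H: f ≈ √(H·N·c) = √(823 × 22 × 0.025) = √452.65 ≈ 21.28 mm.
Exact: f² + N·c·f − N·c·H = 0 ⇒ f = (−N·c + √((N·c)² + 4·N·c·H))/2 = (−0.55 + √1810.9)/2 ≈ 21.002 mm ≈ 21.0 mm.

21.0 mm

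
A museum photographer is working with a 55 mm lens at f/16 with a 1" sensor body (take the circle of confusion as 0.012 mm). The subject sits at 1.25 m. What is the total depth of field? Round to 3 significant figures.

191 mm

Hyperfocal distance H = f²/(N·c) + f = 55²/(16 × 0.012) + 55 = 3025/0.192 + 55 ≈ 15810.2 mm ≈ 15.81 m.
Near limit Dn = s·(H − f)/(H + s − 2f) = 1250 × (15810.2 − 55) / (15810.2 + 1250 − 2 × 55) = 1250 × 15755.2 / 16950.2 ≈ 1161.87 mm.
Far limit Df = s·(H − f)/(H − s) = 1250 × (15810.2 − 55) / (15810.2 − 1250) = 1250 × 15755.2 / 14560.2 ≈ 1352.59 mm.
Depth of field = Df − Dn = 1352.59 − 1161.87 ≈ 190.72 mm.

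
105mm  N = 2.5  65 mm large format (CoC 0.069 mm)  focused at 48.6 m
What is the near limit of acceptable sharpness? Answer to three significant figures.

Hyperfocal distance H = f²/(N·c) + f = 105²/(2.5 × 0.069) + 105 = 11025/0.1725 + 105 ≈ 64018.0 mm ≈ 64.02 m.
Near limit Dn = s·(H − f)/(H + s − 2f) = 48600 × (64018.0 − 105) / (64018.0 + 48600 − 2 × 105) = 48600 × 63913.0 / 112408.0 ≈ 27633 mm ≈ 27.6 m.

27.6 m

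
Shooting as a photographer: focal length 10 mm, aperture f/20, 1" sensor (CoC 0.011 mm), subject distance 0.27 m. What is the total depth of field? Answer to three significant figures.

459 mm

Hyperfocal distance H = f²/(N·c) + f = 10²/(20 × 0.011) + 10 = 100/0.22 + 10 ≈ 464.5 mm ≈ 0.465 m.
Near limit Dn = s·(H − f)/(H + s − 2f) = 270 × (464.5 − 10) / (464.5 + 270 − 2 × 10) = 270 × 454.5 / 714.5 ≈ 171.76 mm.
Far limit Df = s·(H − f)/(H − s) = 270 × (464.5 − 10) / (464.5 − 270) = 270 × 454.5 / 194.5 ≈ 630.84 mm.
Depth of field = Df − Dn = 630.84 − 171.76 ≈ 459.08 mm.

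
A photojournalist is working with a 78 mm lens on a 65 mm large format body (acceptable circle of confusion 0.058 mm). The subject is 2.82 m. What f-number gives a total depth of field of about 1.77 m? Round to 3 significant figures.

Write h = H − f = f²/(N·c). The thin-lens limits are Dn = s·h/(h + (s−f)) and Df = s·h/(h − (s−f)), so DoF = Df − Dn = 2·s·(s−f)·h / (h² − (s−f)²).
That is a quadratic in h: DoF·h² − 2·s·(s−f)·h − DoF·(s−f)² = 0 ⇒ h = (s−f)·(s + √(s² + DoF²)) / DoF = 2742 × (2820 + √(2820² + 1770²)) / 1770 = 2742 × (2820 + 3329.46) / 1770 ≈ 9526.5 mm.
Then N = f²/(c·h) = 78² / (0.058 × 9526.5) = 6084 / 552.53 ≈ 11.

f/11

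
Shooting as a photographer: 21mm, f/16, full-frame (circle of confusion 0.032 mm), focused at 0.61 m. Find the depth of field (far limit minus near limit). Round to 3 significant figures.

Hyperfocal distance H = f²/(N·c) + f = 21²/(16 × 0.032) + 21 = 441/0.512 + 21 ≈ 882.3 mm ≈ 0.882 m.
Near limit Dn = s·(H − f)/(H + s − 2f) = 610 × (882.3 − 21) / (882.3 + 610 − 2 × 21) = 610 × 861.3 / 1450.3 ≈ 362.3 mm.
Far limit Df = s·(H − f)/(H − s) = 610 × (882.3 − 21) / (882.3 − 610) = 610 × 861.3 / 272.3 ≈ 1929.3 mm.
Depth of field = Df − Dn = 1929.3 − 362.3 ≈ 1567.0 mm ≈ 1.57 m.

1.57 m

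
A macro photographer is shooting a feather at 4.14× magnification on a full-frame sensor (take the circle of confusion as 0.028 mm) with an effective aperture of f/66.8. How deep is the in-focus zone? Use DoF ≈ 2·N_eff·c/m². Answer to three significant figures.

0.218 mm

At magnification m, DoF ≈ 2·N_eff·c/m² = 2 × 66.8 × 0.028 / 4.14² = 3.741 / 17.14 ≈ 0.218 mm.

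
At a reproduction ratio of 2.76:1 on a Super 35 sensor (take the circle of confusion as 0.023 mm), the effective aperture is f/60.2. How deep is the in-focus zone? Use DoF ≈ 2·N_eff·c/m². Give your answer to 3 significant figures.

0.364 mm

At magnification m, DoF ≈ 2·N_eff·c/m² = 2 × 60.2 × 0.023 / 2.76² = 2.769 / 7.618 ≈ 0.364 mm.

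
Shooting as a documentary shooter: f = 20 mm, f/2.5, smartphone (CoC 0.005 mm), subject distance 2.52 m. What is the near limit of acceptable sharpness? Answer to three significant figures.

2.34 m

Hyperfocal distance H = f²/(N·c) + f = 20²/(2.5 × 0.005) + 20 = 400/0.0125 + 20 ≈ 32020.0 mm ≈ 32.02 m.
Near limit Dn = s·(H − f)/(H + s − 2f) = 2520 × (32020.0 − 20) / (32020.0 + 2520 − 2 × 20) = 2520 × 32000.0 / 34500.0 ≈ 2337.4 mm ≈ 2.34 m.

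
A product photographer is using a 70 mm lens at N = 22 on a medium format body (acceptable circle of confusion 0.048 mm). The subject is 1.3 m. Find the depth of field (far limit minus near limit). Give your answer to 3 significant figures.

0.741 m

Hyperfocal distance H = f²/(N·c) + f = 70²/(22 × 0.048) + 70 = 4900/1.056 + 70 ≈ 4710.2 mm ≈ 4.710 m.
Near limit Dn = s·(H − f)/(H + s − 2f) = 1300 × (4710.2 − 70) / (4710.2 + 1300 − 2 × 70) = 1300 × 4640.2 / 5870.2 ≈ 1027.60 mm.
Far limit Df = s·(H − f)/(H − s) = 1300 × (4710.2 − 70) / (4710.2 − 1300) = 1300 × 4640.2 / 3410.2 ≈ 1768.89 mm.
Depth of field = Df − Dn = 1768.89 − 1027.60 ≈ 741.29 mm ≈ 0.741 m.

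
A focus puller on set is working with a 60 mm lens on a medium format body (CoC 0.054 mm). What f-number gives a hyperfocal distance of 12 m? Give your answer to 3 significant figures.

Rearrange H = f²/(N·c) + f for N: N = f² / ((H − f)·c).
N = 60² / ((12000 − 60) × 0.054) = 3600 / 644.8 ≈ 5.58.

f/5.58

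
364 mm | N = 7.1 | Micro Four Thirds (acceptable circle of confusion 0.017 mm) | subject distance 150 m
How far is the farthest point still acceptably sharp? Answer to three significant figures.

174 m

Hyperfocal distance H = f²/(N·c) + f = 364²/(7.1 × 0.017) + 364 = 132496/0.1207 + 364 ≈ 1098093.9 mm ≈ 1098 m.
Far limit Df = s·(H − f)/(H − s) = 150000 × (1098093.9 − 364) / (1098093.9 − 150000) = 150000 × 1097729.9 / 948093.9 ≈ 173674 mm ≈ 174 m.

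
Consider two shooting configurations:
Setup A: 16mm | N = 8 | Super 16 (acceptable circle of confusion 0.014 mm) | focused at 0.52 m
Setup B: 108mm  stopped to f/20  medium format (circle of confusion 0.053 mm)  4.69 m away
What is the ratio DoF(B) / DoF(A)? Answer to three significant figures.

Setup A: H = 16²/(8×0.014) + 16 ≈ 2301.7 mm; DoF = Df − Dn = 667.09 − 426.05 ≈ 241.04 mm.
Setup B: H = 108²/(20×0.053) + 108 ≈ 11111.8 mm; DoF = Df − Dn = 8036.4 − 3311.2 ≈ 4725.2 mm.
Ratio = 4725.2 / 241.04 ≈ 19.6.

19.6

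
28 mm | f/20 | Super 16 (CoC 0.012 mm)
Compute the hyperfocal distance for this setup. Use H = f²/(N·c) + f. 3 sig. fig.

3.29 m

Hyperfocal distance H = f²/(N·c) + f = 28²/(20 × 0.012) + 28 = 784/0.24 + 28 ≈ 3294.7 mm ≈ 3.29 m.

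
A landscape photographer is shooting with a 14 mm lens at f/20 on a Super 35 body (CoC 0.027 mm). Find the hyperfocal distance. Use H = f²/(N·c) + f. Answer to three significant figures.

Hyperfocal distance H = f²/(N·c) + f = 14²/(20 × 0.027) + 14 = 196/0.54 + 14 ≈ 377.0 mm ≈ 0.377 m.

377 mm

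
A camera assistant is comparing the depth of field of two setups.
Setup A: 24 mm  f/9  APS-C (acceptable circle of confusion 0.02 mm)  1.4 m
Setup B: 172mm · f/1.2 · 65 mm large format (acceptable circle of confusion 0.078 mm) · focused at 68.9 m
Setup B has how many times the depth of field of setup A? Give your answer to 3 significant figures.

Setup A: H = 24²/(9×0.02) + 24 ≈ 3224.0 mm; DoF = Df − Dn = 2456.1 − 979.0 ≈ 1477.1 mm.
Setup B: H = 172²/(1.2×0.078) + 172 ≈ 316240.4 mm; DoF = Df − Dn = 88045 − 56594 ≈ 31451 mm.
Ratio = 31451 / 1477.1 ≈ 21.3.

21.3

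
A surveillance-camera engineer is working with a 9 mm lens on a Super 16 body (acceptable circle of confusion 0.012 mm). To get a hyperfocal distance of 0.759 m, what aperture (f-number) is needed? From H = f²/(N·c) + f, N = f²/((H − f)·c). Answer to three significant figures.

Rearrange H = f²/(N·c) + f for N: N = f² / ((H − f)·c).
N = 9² / ((759 − 9) × 0.012) = 81 / 9.000 ≈ 9.

f/9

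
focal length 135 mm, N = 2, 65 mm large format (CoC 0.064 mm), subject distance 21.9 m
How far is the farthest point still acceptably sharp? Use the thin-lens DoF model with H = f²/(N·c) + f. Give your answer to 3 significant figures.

Hyperfocal distance H = f²/(N·c) + f = 135²/(2 × 0.064) + 135 = 18225/0.128 + 135 ≈ 142517.8 mm ≈ 142.5 m.
Far limit Df = s·(H − f)/(H − s) = 21900 × (142517.8 − 135) / (142517.8 − 21900) = 21900 × 142382.8 / 120617.8 ≈ 25852 mm ≈ 25.9 m.

25.9 m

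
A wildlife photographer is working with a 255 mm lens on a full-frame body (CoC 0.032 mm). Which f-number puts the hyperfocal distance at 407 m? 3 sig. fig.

f/5

Rearrange H = f²/(N·c) + f for N: N = f² / ((H − f)·c).
N = 255² / ((407000 − 255) × 0.032) = 65025 / 13016 ≈ 5.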